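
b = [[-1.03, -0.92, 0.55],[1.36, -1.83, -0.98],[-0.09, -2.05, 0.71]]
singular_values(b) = [2.95, 2.04, 0.43]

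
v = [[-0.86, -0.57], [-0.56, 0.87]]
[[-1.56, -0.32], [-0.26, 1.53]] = v @ [[1.41,-0.55],[0.61,1.40]]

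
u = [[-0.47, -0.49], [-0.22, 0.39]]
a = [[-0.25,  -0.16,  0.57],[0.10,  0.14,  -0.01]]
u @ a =[[0.07, 0.01, -0.26],[0.09, 0.09, -0.13]]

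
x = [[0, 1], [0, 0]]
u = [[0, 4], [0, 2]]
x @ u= [[0, 2], [0, 0]]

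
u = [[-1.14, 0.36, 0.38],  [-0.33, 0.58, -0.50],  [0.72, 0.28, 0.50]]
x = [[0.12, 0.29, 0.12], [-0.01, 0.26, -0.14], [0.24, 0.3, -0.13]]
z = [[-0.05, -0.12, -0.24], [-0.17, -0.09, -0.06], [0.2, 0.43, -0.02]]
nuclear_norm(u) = 2.89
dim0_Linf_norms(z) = [0.2, 0.43, 0.24]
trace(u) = -0.06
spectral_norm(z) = 0.52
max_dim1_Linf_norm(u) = 1.14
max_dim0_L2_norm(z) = 0.46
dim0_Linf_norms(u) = [1.14, 0.58, 0.5]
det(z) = 0.01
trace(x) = 0.25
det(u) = -0.75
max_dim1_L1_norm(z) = 0.65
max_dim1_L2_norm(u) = 1.25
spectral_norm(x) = 0.55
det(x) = -0.02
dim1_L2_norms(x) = [0.34, 0.3, 0.41]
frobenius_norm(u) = 1.77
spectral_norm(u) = 1.43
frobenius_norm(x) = 0.60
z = u @ x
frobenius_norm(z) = 0.58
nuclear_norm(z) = 0.87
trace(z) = -0.16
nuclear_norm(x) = 0.90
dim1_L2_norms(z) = [0.27, 0.2, 0.47]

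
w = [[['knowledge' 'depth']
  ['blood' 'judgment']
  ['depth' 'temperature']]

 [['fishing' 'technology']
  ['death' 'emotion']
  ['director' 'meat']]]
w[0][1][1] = 'judgment'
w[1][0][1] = 'technology'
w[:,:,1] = [['depth', 'judgment', 'temperature'], ['technology', 'emotion', 'meat']]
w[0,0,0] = 'knowledge'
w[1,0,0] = 'fishing'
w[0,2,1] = 'temperature'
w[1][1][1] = 'emotion'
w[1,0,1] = 'technology'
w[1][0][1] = 'technology'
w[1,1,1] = 'emotion'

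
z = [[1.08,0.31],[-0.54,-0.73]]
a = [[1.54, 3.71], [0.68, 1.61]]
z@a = [[1.87, 4.51], [-1.33, -3.18]]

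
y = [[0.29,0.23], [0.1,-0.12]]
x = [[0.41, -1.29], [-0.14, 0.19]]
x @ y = [[-0.01,0.25], [-0.02,-0.06]]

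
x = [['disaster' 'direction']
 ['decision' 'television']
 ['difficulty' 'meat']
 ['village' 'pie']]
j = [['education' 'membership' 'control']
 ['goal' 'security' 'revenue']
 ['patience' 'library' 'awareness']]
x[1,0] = 'decision'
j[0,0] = 'education'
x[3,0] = 'village'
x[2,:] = ['difficulty', 'meat']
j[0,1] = 'membership'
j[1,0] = 'goal'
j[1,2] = 'revenue'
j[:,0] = ['education', 'goal', 'patience']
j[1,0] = 'goal'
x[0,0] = 'disaster'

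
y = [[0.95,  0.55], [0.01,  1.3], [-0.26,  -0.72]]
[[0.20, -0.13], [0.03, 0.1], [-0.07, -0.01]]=y @ [[0.20, -0.18], [0.02, 0.08]]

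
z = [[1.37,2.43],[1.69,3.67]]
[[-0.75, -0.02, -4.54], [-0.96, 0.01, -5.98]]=z @ [[-0.48, -0.10, -2.30],[-0.04, 0.05, -0.57]]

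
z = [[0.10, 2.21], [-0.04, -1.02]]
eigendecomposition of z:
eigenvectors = [[1.0, -0.91], [-0.04, 0.42]]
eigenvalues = [0.01, -0.93]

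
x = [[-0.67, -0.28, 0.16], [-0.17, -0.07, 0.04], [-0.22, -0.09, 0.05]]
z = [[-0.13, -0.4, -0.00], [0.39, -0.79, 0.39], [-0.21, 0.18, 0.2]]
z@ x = [[0.16,  0.06,  -0.04], [-0.21,  -0.09,  0.05], [0.07,  0.03,  -0.02]]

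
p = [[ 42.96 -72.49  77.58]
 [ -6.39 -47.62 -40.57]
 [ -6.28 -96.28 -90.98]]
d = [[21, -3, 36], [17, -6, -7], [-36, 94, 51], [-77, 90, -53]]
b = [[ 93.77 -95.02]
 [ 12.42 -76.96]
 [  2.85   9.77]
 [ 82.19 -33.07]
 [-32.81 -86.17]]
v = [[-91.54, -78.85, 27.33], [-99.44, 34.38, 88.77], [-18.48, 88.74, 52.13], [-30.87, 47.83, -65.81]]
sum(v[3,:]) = -48.85000000000001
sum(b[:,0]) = 158.42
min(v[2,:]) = -18.48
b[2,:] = [2.85, 9.77]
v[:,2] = [27.33, 88.77, 52.13, -65.81]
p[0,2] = 77.58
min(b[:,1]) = -95.02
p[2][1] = -96.28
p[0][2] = 77.58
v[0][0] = -91.54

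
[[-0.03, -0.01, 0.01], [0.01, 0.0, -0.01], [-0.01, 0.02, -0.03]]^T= [[-0.03, 0.01, -0.01],  [-0.01, 0.00, 0.02],  [0.01, -0.01, -0.03]]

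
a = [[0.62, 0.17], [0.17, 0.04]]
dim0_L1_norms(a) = [0.79, 0.21]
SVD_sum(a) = [[0.62,0.17], [0.17,0.05]] + [[-0.0,0.0], [0.0,-0.01]]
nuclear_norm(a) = 0.67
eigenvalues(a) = [0.67, -0.01]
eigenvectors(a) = [[0.97, -0.26], [0.26, 0.97]]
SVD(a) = [[-0.97, -0.26], [-0.26, 0.97]] @ diag([0.6661547262794322, 0.006154726279432222]) @ [[-0.97, -0.26], [0.26, -0.97]]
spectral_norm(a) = 0.67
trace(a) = 0.66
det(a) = -0.00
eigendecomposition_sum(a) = [[0.62, 0.17], [0.17, 0.05]] + [[-0.00, 0.00], [0.00, -0.01]]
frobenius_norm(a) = 0.67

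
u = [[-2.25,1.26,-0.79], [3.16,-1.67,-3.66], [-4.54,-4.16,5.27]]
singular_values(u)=[8.91, 3.99, 1.98]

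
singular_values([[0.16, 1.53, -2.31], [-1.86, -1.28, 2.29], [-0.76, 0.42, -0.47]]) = [4.1, 1.5, 0.0]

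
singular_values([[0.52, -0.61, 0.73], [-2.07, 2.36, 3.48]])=[4.69, 1.08]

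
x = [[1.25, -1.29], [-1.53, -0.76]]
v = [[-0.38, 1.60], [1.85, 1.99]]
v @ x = [[-2.92, -0.73], [-0.73, -3.9]]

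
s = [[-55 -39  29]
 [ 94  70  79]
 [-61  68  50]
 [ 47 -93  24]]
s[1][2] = 79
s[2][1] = 68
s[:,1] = [-39, 70, 68, -93]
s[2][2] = 50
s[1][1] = 70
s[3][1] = -93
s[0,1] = -39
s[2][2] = 50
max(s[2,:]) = 68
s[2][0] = -61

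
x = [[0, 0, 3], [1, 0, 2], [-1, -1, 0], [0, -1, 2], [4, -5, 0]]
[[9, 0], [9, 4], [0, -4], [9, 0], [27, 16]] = x@[[3, 4], [-3, 0], [3, 0]]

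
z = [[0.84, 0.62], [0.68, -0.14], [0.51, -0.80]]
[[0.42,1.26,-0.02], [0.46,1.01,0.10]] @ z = [[1.2, 0.10], [1.12, 0.06]]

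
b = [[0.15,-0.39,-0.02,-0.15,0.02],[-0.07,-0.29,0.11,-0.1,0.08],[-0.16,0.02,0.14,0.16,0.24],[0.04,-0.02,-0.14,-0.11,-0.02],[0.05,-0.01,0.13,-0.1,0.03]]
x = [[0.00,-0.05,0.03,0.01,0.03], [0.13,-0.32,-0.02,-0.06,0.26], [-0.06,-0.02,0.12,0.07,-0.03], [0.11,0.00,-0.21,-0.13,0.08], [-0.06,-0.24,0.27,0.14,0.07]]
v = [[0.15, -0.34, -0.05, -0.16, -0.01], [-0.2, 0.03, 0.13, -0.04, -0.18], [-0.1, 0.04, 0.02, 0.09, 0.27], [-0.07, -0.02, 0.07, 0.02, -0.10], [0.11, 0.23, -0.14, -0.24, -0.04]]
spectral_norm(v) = 0.44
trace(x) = -0.26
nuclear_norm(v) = 1.37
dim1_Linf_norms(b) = [0.39, 0.29, 0.24, 0.14, 0.13]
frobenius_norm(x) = 0.68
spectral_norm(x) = 0.51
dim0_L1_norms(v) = [0.63, 0.66, 0.41, 0.55, 0.6]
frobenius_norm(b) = 0.71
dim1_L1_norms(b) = [0.73, 0.65, 0.72, 0.33, 0.32]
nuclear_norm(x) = 0.97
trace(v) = 0.18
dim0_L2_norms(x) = [0.19, 0.4, 0.36, 0.21, 0.28]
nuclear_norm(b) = 1.32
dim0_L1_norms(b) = [0.47, 0.73, 0.54, 0.62, 0.39]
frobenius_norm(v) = 0.72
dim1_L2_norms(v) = [0.41, 0.3, 0.3, 0.14, 0.38]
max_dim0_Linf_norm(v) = 0.34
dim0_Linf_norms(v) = [0.2, 0.34, 0.14, 0.24, 0.27]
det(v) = 0.00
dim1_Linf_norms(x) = [0.05, 0.32, 0.12, 0.21, 0.27]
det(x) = 0.00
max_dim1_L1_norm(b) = 0.73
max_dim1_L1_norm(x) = 0.79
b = v + x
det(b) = -0.00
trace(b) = -0.08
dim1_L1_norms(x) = [0.12, 0.79, 0.3, 0.53, 0.78]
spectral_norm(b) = 0.54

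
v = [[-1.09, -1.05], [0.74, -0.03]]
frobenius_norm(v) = 1.68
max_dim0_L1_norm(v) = 1.83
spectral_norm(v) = 1.61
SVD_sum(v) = [[-1.20, -0.91],[0.46, 0.35]] + [[0.11, -0.14], [0.28, -0.38]]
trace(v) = -1.12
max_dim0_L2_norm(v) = 1.32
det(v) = 0.81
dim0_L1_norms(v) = [1.83, 1.08]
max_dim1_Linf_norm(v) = 1.09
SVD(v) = [[-0.93, 0.36], [0.36, 0.93]] @ diag([1.6079581663932148, 0.5035578766431623]) @ [[0.80, 0.60], [0.60, -0.8]]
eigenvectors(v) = [[0.77+0.00j, 0.77-0.00j], [-0.39-0.51j, -0.39+0.51j]]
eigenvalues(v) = [(-0.56+0.7j), (-0.56-0.7j)]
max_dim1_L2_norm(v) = 1.51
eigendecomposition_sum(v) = [[(-0.55+0.14j),(-0.52-0.42j)], [0.37+0.29j,-0.01+0.56j]] + [[-0.55-0.14j, (-0.52+0.42j)], [0.37-0.29j, -0.01-0.56j]]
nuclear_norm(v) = 2.11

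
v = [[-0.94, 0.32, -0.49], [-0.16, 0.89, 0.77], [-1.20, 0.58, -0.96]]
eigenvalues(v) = [-1.85, -0.21, 1.05]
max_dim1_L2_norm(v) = 1.64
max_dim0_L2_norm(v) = 1.53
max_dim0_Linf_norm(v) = 1.2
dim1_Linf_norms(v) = [0.94, 0.89, 1.2]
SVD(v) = [[-0.56, -0.04, -0.83], [-0.0, -1.0, 0.05], [-0.83, 0.03, 0.56]] @ diag([1.972791340810439, 1.1889809096214499, 0.17064208794754246]) @ [[0.77, -0.34, 0.54], [0.14, -0.74, -0.65], [0.62, 0.58, -0.53]]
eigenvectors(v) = [[0.52, 0.62, -0.1],[-0.2, 0.51, -0.97],[0.83, -0.60, -0.22]]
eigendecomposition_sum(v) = [[-0.77, 0.22, -0.62],[0.3, -0.09, 0.24],[-1.24, 0.35, -0.99]] + [[-0.13, -0.0, 0.08],[-0.1, -0.0, 0.06],[0.12, 0.0, -0.08]] + [[-0.04,0.10,0.05],[-0.36,0.98,0.46],[-0.08,0.22,0.1]]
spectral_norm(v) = 1.97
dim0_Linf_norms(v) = [1.2, 0.89, 0.96]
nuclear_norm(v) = 3.33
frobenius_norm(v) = 2.31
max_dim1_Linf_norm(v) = 1.2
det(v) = 0.40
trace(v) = -1.01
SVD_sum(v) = [[-0.85,0.37,-0.59], [-0.00,0.00,-0.00], [-1.26,0.55,-0.89]] + [[-0.01, 0.03, 0.03],[-0.16, 0.88, 0.78],[0.0, -0.03, -0.02]] + [[-0.09, -0.08, 0.07], [0.01, 0.00, -0.0], [0.06, 0.05, -0.05]]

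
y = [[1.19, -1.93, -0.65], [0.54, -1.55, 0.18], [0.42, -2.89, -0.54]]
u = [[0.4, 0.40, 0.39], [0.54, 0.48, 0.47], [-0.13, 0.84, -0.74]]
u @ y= [[0.86,-2.52,-0.4],[1.10,-3.14,-0.52],[-0.01,1.09,0.64]]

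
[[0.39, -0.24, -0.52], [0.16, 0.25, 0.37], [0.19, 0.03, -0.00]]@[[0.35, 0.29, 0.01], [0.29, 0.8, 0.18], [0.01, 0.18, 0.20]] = [[0.06, -0.17, -0.14], [0.13, 0.31, 0.12], [0.08, 0.08, 0.01]]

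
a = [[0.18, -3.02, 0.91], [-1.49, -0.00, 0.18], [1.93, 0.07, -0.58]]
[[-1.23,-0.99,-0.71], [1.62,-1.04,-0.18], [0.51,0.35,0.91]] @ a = [[-0.12, 3.66, -0.89], [1.49, -4.90, 1.39], [1.33, -1.48, -0.0]]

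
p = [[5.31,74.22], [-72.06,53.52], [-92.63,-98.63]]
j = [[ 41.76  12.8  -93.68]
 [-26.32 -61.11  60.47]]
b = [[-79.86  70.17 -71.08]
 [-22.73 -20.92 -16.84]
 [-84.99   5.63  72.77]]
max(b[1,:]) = -16.84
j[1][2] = 60.47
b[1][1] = -20.92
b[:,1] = [70.17, -20.92, 5.63]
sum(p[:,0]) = -159.38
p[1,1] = 53.52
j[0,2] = -93.68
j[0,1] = 12.8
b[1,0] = -22.73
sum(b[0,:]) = -80.77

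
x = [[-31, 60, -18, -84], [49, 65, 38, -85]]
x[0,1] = 60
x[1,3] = -85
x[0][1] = 60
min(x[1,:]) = -85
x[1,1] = 65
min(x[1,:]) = -85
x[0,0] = -31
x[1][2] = 38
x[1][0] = 49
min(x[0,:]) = -84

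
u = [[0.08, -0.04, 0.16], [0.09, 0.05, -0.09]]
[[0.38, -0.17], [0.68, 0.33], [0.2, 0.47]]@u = [[0.02, -0.02, 0.08], [0.08, -0.01, 0.08], [0.06, 0.02, -0.01]]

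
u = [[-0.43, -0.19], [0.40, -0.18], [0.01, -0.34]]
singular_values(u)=[0.59, 0.43]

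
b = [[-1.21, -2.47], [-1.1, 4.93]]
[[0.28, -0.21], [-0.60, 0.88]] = b @ [[0.01, -0.13], [-0.12, 0.15]]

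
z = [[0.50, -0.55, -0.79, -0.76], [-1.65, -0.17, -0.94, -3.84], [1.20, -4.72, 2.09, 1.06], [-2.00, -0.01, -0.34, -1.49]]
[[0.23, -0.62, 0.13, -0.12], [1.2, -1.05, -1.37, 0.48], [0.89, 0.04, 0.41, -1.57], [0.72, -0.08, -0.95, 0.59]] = z@ [[-0.20, -0.23, 0.3, -0.29], [-0.29, 0.12, -0.04, 0.18], [-0.01, 0.27, -0.21, -0.20], [-0.21, 0.30, 0.28, 0.04]]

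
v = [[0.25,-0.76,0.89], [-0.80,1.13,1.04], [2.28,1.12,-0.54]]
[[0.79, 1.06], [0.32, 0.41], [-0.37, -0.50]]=v@[[0.11,0.15], [-0.24,-0.33], [0.65,0.87]]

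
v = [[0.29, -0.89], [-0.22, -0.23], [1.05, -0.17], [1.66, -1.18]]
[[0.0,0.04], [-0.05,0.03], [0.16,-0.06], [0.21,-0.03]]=v @ [[0.16,  -0.07],[0.05,  -0.07]]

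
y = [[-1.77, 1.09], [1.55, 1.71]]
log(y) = [[(0.79+2.83j), (-0.01-0.79j)], [-0.01-1.12j, (0.76+0.31j)]]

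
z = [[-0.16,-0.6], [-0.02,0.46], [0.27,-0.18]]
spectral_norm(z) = 0.78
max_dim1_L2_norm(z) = 0.62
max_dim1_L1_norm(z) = 0.76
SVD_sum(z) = [[-0.05, -0.61], [0.03, 0.46], [-0.01, -0.16]] + [[-0.11, 0.01], [-0.05, 0.0], [0.28, -0.02]]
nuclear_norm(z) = 1.09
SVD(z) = [[0.78, 0.37], [-0.59, 0.18], [0.20, -0.91]] @ diag([0.7790203297789148, 0.3098827613649244]) @ [[-0.07, -1.00], [-1.0, 0.07]]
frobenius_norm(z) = 0.84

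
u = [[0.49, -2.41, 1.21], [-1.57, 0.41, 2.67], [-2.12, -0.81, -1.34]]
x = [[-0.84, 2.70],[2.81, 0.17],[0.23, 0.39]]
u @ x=[[-6.91,1.39], [3.08,-3.13], [-0.80,-6.38]]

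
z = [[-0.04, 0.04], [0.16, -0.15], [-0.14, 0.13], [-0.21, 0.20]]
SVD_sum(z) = [[-0.04, 0.04], [0.16, -0.15], [-0.14, 0.13], [-0.21, 0.20]] + [[0.0, 0.00], [0.0, 0.0], [-0.00, -0.00], [0.00, 0.0]]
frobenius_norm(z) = 0.41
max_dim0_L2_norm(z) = 0.3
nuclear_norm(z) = 0.42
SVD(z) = [[-0.14, -0.60], [0.53, -0.28], [-0.46, 0.58], [-0.7, -0.47]] @ diag([0.4145994088810255, 0.0027074259923856]) @ [[0.73, -0.69], [-0.69, -0.73]]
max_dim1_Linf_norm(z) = 0.21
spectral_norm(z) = 0.41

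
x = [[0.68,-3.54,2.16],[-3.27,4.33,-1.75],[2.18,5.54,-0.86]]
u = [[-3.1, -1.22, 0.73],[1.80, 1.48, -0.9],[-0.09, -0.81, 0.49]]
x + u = [[-2.42, -4.76, 2.89], [-1.47, 5.81, -2.65], [2.09, 4.73, -0.37]]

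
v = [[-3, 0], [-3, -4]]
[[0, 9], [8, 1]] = v@[[0, -3], [-2, 2]]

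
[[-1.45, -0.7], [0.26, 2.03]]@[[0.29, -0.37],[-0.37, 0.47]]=[[-0.16, 0.21], [-0.68, 0.86]]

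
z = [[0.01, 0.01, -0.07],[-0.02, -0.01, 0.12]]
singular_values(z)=[0.14, 0.0]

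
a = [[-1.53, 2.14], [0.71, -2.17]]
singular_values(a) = [3.44, 0.52]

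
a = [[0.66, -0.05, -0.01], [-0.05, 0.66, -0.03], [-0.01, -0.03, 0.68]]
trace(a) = 2.00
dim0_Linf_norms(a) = [0.66, 0.66, 0.68]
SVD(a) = [[0.55, -0.54, -0.63], [-0.71, 0.09, -0.7], [0.43, 0.84, -0.34]] @ diag([0.7168190219859604, 0.6833862935246846, 0.5997946844893552]) @ [[0.55, -0.71, 0.43], [-0.54, 0.09, 0.84], [-0.63, -0.70, -0.34]]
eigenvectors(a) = [[0.63, 0.54, 0.55], [0.7, -0.09, -0.71], [0.34, -0.84, 0.43]]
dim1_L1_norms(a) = [0.72, 0.74, 0.72]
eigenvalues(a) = [0.6, 0.68, 0.72]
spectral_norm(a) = 0.72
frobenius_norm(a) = 1.16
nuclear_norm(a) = 2.00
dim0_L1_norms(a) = [0.72, 0.74, 0.72]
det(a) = 0.29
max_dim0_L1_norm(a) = 0.74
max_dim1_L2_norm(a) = 0.68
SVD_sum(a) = [[0.22, -0.28, 0.17],[-0.28, 0.36, -0.22],[0.17, -0.22, 0.13]] + [[0.2, -0.03, -0.31], [-0.03, 0.01, 0.05], [-0.31, 0.05, 0.48]] + [[0.24, 0.26, 0.13], [0.26, 0.29, 0.14], [0.13, 0.14, 0.07]]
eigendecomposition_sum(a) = [[0.24, 0.26, 0.13],[0.26, 0.29, 0.14],[0.13, 0.14, 0.07]] + [[0.2,-0.03,-0.31], [-0.03,0.01,0.05], [-0.31,0.05,0.48]] + [[0.22, -0.28, 0.17], [-0.28, 0.36, -0.22], [0.17, -0.22, 0.13]]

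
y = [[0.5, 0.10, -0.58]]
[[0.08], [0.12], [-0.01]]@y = [[0.04,0.01,-0.05], [0.06,0.01,-0.07], [-0.00,-0.0,0.01]]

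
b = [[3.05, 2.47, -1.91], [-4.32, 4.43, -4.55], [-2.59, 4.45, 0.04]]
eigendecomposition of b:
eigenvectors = [[(0.7+0j), (-0.12+0.28j), (-0.12-0.28j)],[(-0.22+0j), -0.74+0.00j, (-0.74-0j)],[(-0.68+0j), (-0.33+0.51j), -0.33-0.51j]]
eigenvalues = [(4.14+0j), (1.69+4.79j), (1.69-4.79j)]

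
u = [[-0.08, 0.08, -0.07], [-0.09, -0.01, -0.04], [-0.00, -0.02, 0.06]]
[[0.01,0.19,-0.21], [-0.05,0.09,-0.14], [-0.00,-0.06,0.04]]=u@ [[0.43, -0.80, 1.48], [0.68, 1.02, -0.78], [0.19, -0.7, 0.47]]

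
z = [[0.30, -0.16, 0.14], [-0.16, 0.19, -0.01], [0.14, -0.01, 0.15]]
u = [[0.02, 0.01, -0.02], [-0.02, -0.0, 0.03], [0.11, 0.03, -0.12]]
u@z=[[0.00, -0.00, -0.00],[-0.0, 0.00, 0.00],[0.01, -0.01, -0.0]]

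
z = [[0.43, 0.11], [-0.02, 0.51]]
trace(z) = 0.94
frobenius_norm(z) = 0.68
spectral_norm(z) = 0.53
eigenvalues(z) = [(0.47+0.02j), (0.47-0.02j)]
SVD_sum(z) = [[0.09, 0.24], [0.16, 0.44]] + [[0.34,-0.13], [-0.18,0.07]]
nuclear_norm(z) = 0.95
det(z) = 0.22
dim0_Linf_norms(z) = [0.43, 0.51]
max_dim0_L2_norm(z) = 0.52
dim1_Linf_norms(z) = [0.43, 0.51]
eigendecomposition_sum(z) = [[(0.21+0.4j),  (0.06-1.06j)], [(-0.01+0.19j),  0.26-0.37j]] + [[0.21-0.40j, 0.05+1.06j],[-0.01-0.19j, (0.25+0.37j)]]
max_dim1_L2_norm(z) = 0.51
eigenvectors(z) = [[(0.92+0j), 0.92-0.00j], [(0.33+0.2j), 0.33-0.20j]]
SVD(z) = [[0.47, 0.88], [0.88, -0.47]] @ diag([0.5346813651932557, 0.41426541940533285]) @ [[0.35, 0.94], [0.94, -0.35]]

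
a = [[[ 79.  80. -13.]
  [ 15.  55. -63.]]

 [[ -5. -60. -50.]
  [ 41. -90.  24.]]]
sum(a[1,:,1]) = -150.0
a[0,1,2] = -63.0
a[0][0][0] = 79.0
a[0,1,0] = 15.0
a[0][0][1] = 80.0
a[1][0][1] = -60.0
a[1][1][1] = -90.0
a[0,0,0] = 79.0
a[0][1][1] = 55.0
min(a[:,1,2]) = -63.0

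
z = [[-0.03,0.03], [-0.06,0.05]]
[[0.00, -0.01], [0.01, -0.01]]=z @ [[-0.13, 0.07], [-0.05, -0.15]]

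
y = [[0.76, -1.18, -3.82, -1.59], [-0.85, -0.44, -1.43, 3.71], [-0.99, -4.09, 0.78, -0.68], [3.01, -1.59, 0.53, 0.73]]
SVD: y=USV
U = [[0.60, 0.8, 0.0, 0.01], [-0.18, 0.14, -0.97, 0.08], [0.71, -0.54, -0.18, 0.4], [0.31, -0.22, -0.17, -0.91]]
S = [4.73, 4.15, 4.07, 3.3]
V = [[0.17, -0.85, -0.28, -0.4], [0.09, 0.38, -0.91, -0.13], [0.12, 0.35, 0.28, -0.89], [-0.97, -0.08, -0.10, -0.19]]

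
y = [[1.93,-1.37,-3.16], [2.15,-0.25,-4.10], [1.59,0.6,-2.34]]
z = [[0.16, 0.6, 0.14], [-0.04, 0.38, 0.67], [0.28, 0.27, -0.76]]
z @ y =[[1.82, -0.29, -3.29], [1.81, 0.36, -3.0], [-0.09, -0.91, -0.21]]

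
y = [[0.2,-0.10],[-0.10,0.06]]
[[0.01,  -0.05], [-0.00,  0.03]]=y@[[0.01, -0.05], [-0.05, 0.37]]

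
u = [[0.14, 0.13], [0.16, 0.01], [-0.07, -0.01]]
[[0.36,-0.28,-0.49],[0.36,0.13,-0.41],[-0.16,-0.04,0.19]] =u@ [[2.24, 1.03, -2.52], [0.33, -3.30, -1.03]]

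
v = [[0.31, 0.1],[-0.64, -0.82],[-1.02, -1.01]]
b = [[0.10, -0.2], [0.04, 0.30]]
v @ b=[[0.04,-0.03],[-0.1,-0.12],[-0.14,-0.10]]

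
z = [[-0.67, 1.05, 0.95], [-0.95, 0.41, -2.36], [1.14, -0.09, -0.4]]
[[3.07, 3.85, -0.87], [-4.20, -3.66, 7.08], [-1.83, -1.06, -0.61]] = z @ [[-0.81, -0.11, -1.33], [0.43, 1.86, 0.48], [2.18, 1.92, -2.38]]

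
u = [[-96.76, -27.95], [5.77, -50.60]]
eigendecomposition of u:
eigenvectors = [[-0.99, 0.55],[0.13, -0.83]]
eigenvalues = [-92.95, -54.41]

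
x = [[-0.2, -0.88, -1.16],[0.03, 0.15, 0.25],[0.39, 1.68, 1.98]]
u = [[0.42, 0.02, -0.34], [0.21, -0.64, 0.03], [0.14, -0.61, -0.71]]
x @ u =[[-0.43, 1.27, 0.87], [0.08, -0.25, -0.18], [0.79, -2.28, -1.49]]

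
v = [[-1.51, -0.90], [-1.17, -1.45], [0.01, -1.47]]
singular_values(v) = [2.74, 1.11]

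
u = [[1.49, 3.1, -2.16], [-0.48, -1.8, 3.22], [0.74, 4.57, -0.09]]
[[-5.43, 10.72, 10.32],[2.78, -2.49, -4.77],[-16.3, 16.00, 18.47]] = u@[[3.74, 2.76, -0.64], [-4.19, 3.08, 4.16], [-0.92, 1.36, 0.75]]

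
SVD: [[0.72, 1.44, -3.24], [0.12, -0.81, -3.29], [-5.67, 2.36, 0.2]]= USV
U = [[-0.11, -0.73, 0.67],[-0.16, -0.65, -0.74],[0.98, -0.19, -0.04]]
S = [6.2, 4.61, 1.62]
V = [[-0.91, 0.37, 0.17], [0.10, -0.21, 0.97], [0.39, 0.91, 0.16]]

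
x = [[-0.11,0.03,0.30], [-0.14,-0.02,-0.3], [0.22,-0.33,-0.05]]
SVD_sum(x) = [[-0.09,0.15,0.23], [0.06,-0.11,-0.16], [0.09,-0.14,-0.22]] + [[0.06, -0.06, 0.06], [-0.14, 0.14, -0.15], [0.16, -0.16, 0.17]] + [[-0.07,  -0.06,  0.01],[-0.06,  -0.05,  0.01],[-0.03,  -0.03,  0.0]]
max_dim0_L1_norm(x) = 0.65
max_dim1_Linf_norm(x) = 0.33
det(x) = 0.02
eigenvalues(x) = [0.38, -0.15, -0.41]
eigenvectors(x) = [[-0.37,0.84,-0.70], [0.64,0.51,0.26], [-0.68,-0.17,0.67]]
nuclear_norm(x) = 0.98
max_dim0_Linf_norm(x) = 0.33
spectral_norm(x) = 0.45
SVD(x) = [[0.64, 0.26, -0.72], [-0.45, -0.64, -0.62], [-0.62, 0.73, -0.29]] @ diag([0.45138897494526503, 0.3881230873412789, 0.13567778878850026]) @ [[-0.32, 0.52, 0.80], [0.57, -0.57, 0.6], [0.76, 0.64, -0.11]]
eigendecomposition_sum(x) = [[0.07, -0.08, 0.10], [-0.11, 0.13, -0.17], [0.12, -0.14, 0.18]] + [[-0.09, -0.11, -0.05], [-0.06, -0.07, -0.03], [0.02, 0.02, 0.01]] + [[-0.08, 0.22, 0.25], [0.03, -0.08, -0.10], [0.08, -0.21, -0.24]]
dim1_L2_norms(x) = [0.32, 0.33, 0.4]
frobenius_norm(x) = 0.61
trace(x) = -0.18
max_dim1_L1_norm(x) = 0.6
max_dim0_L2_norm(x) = 0.43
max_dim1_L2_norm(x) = 0.4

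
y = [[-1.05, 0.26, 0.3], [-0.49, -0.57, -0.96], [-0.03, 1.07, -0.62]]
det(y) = -1.68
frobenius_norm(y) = 2.07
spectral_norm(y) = 1.26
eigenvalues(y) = [(-1.11+0j), (-0.56+1.09j), (-0.56-1.09j)]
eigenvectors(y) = [[0.91+0.00j, 0.09+0.22j, (0.09-0.22j)], [(0.19+0j), (-0.69+0j), (-0.69-0j)], [(-0.36+0j), -0.04+0.68j, (-0.04-0.68j)]]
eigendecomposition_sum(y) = [[-0.96-0.00j, (-0.14+0j), 0.31-0.00j], [-0.20-0.00j, (-0.03+0j), 0.06-0.00j], [(0.38+0j), 0.06-0.00j, -0.12+0.00j]] + [[-0.04+0.07j, 0.20+0.01j, -0.00+0.19j], [(-0.14-0.2j), (-0.27+0.53j), (-0.51-0.22j)], [(-0.2+0.13j), 0.51+0.30j, -0.25+0.49j]] + [[-0.04-0.07j, (0.2-0.01j), (-0-0.19j)], [(-0.14+0.2j), -0.27-0.53j, -0.51+0.22j], [(-0.2-0.13j), 0.51-0.30j, (-0.25-0.49j)]]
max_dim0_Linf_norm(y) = 1.07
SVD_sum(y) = [[-0.24, 0.34, -0.28], [-0.19, 0.26, -0.22], [-0.52, 0.73, -0.61]] + [[-0.06, -0.1, -0.07],[-0.51, -0.83, -0.57],[0.21, 0.34, 0.23]] + [[-0.75, 0.02, 0.65], [0.2, -0.0, -0.17], [0.28, -0.01, -0.24]]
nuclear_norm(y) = 3.58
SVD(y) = [[0.4, 0.11, -0.91],  [0.31, 0.92, 0.24],  [0.86, -0.38, 0.33]] @ diag([1.2599861451150793, 1.2229631467167599, 1.0925639825157527]) @ [[-0.47, 0.67, -0.57],[-0.45, -0.74, -0.50],[0.76, -0.02, -0.65]]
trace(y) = -2.24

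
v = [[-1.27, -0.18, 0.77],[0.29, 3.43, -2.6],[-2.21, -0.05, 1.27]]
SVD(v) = [[-0.21, -0.44, -0.87], [0.92, -0.39, -0.03], [-0.32, -0.81, 0.49]] @ diag([4.555162759185579, 2.568130755012535, 0.04355068871539068]) @ [[0.28, 0.71, -0.65], [0.87, -0.47, -0.14], [0.41, 0.53, 0.74]]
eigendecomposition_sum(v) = [[-0.76, -0.03, 0.31],[-0.66, -0.03, 0.27],[-1.05, -0.04, 0.42]] + [[-0.44, -0.02, 0.33], [-0.98, -0.05, 0.74], [-1.19, -0.06, 0.90]] + [[-0.07, -0.13, 0.13], [1.93, 3.50, -3.61], [0.03, 0.05, -0.05]]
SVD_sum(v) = [[-0.27, -0.69, 0.64], [1.16, 2.96, -2.74], [-0.41, -1.04, 0.96]] + [[-0.98, 0.53, 0.16], [-0.87, 0.47, 0.14], [-1.81, 0.98, 0.29]] + [[-0.02,-0.02,-0.03], [-0.00,-0.0,-0.00], [0.01,0.01,0.02]]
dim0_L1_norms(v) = [3.77, 3.66, 4.64]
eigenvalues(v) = [-0.36, 0.41, 3.38]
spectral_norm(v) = 4.56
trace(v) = 3.43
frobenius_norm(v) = 5.23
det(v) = -0.51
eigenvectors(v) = [[0.52, 0.27, -0.04],[0.45, 0.61, 1.00],[0.72, 0.74, 0.01]]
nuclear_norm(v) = 7.17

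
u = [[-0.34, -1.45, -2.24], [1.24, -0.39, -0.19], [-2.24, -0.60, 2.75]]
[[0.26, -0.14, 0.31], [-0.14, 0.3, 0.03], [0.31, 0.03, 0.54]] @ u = [[-0.96, -0.51, 0.3],[0.35, 0.07, 0.34],[-1.28, -0.79, 0.78]]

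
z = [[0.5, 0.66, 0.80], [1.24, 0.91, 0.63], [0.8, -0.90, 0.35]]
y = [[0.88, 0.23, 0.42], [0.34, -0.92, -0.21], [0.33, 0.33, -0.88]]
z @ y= [[0.93, -0.23, -0.63], [1.61, -0.34, -0.22], [0.51, 1.13, 0.22]]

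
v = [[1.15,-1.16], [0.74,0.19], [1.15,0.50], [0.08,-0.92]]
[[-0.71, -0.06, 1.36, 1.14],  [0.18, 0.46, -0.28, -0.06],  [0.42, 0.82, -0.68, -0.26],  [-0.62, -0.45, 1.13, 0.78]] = v@ [[0.07, 0.48, -0.06, 0.14], [0.68, 0.53, -1.23, -0.84]]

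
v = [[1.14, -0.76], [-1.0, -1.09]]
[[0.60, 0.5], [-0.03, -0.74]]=v @ [[0.34,0.55], [-0.28,0.17]]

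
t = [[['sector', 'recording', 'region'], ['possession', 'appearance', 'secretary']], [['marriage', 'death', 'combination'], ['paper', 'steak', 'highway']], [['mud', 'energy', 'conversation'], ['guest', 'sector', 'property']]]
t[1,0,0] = 'marriage'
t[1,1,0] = 'paper'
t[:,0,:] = [['sector', 'recording', 'region'], ['marriage', 'death', 'combination'], ['mud', 'energy', 'conversation']]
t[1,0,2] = 'combination'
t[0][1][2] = 'secretary'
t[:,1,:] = [['possession', 'appearance', 'secretary'], ['paper', 'steak', 'highway'], ['guest', 'sector', 'property']]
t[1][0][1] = 'death'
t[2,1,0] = 'guest'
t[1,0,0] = 'marriage'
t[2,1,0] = 'guest'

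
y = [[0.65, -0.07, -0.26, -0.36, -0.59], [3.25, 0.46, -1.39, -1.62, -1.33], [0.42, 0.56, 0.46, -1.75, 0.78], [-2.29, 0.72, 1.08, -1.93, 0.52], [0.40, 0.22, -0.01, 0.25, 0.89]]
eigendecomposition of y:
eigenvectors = [[0.17+0.08j, 0.17-0.08j, -0.16+0.00j, (-0.19+0j), (-0.32+0j)], [(0.86+0j), 0.86-0.00j, -0.58+0.00j, -0.63+0.00j, (-0.1+0j)], [(0.26-0.26j), 0.26+0.26j, (-0.5+0j), -0.63+0.00j, (-0.9+0j)], [0.05-0.24j, 0.05+0.24j, -0.59+0.00j, (-0.28+0j), -0.09+0.00j], [(-0.04-0.18j), -0.04+0.18j, (0.17+0j), (0.31+0j), 0.26+0.00j]]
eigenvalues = [(0.68+1.47j), (0.68-1.47j), (-1.09+0j), (-0.01+0j), (0.28+0j)]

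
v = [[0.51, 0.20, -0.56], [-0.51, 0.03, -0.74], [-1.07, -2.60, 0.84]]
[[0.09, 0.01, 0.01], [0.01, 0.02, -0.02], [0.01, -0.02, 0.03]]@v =[[0.03, -0.01, -0.05], [0.02, 0.05, -0.04], [-0.02, -0.08, 0.03]]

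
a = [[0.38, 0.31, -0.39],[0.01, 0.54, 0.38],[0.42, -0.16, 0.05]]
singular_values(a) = [0.67, 0.65, 0.39]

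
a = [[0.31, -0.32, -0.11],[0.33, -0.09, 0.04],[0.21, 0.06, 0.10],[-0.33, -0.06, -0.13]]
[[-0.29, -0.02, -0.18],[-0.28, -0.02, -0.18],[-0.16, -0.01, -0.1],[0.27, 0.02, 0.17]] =a@ [[-1.01, -0.08, -0.64],[-0.31, -0.02, -0.20],[0.66, 0.05, 0.42]]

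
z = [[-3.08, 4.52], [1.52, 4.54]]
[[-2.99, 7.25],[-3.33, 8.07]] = z@[[-0.07, 0.17], [-0.71, 1.72]]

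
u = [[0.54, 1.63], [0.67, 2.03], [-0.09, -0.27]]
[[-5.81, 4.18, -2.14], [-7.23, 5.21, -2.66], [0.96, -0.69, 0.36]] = u @ [[-1.25, -4.64, -3.09],[-3.15, 4.1, -0.29]]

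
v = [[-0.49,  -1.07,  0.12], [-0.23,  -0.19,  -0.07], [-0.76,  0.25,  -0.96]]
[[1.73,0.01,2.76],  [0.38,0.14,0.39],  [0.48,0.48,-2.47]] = v @ [[0.21, -1.59, -1.36], [-1.84, 0.83, -1.59], [-1.15, 0.98, 3.24]]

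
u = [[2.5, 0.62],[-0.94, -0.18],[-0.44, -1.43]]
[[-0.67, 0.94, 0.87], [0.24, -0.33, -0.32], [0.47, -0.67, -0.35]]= u @ [[-0.2, 0.28, 0.31], [-0.27, 0.38, 0.15]]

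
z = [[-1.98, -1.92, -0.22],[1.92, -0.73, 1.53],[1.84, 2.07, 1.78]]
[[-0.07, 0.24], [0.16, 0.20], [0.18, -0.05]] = z @ [[0.03, -0.04], [0.00, -0.10], [0.07, 0.13]]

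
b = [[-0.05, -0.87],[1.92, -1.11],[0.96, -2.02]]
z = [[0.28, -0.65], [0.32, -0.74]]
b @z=[[-0.29, 0.68],[0.18, -0.43],[-0.38, 0.87]]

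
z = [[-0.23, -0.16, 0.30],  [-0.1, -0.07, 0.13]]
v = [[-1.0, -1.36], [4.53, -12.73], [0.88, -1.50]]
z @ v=[[-0.23, 1.9], [-0.10, 0.83]]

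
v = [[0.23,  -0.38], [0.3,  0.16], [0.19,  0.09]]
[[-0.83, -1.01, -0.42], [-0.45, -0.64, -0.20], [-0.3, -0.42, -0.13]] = v @ [[-2.02, -2.69, -0.95], [0.95, 1.03, 0.54]]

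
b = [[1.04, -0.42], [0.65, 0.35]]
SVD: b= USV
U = [[-0.88,-0.47], [-0.47,0.88]]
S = [1.24, 0.51]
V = [[-0.99,0.17],[0.17,0.99]]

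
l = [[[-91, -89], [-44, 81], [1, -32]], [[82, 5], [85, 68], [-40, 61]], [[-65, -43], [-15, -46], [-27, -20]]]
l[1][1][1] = 68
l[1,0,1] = 5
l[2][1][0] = -15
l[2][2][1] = -20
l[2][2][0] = -27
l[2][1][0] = -15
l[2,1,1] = -46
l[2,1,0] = -15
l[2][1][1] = -46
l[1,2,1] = 61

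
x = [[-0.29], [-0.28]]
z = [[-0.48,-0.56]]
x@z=[[0.14, 0.16], [0.13, 0.16]]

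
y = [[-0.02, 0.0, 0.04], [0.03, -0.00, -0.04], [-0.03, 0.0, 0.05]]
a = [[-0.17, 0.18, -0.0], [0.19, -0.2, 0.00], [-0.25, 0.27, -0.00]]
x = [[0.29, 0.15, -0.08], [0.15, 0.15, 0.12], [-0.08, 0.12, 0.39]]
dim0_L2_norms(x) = [0.34, 0.24, 0.42]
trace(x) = 0.83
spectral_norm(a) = 0.52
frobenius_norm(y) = 0.09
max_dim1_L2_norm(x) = 0.42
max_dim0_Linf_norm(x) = 0.39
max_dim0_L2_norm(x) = 0.42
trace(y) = 0.03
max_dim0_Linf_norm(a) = 0.27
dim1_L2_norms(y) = [0.04, 0.05, 0.06]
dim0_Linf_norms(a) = [0.25, 0.27, 0.0]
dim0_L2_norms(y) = [0.05, 0.0, 0.08]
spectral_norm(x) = 0.44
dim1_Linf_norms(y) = [0.04, 0.04, 0.05]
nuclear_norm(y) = 0.09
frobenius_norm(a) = 0.52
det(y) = 0.00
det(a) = 0.00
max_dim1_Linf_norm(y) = 0.05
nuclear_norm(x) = 0.83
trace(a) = -0.37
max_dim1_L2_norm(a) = 0.37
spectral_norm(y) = 0.09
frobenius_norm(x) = 0.59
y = a @ x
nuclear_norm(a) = 0.53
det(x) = 0.00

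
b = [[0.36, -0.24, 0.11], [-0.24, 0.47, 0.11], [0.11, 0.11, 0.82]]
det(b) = 0.08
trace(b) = 1.65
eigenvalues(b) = [0.13, 0.66, 0.86]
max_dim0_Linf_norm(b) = 0.82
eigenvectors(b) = [[-0.76, -0.64, 0.12], [-0.61, 0.76, 0.20], [0.22, -0.08, 0.97]]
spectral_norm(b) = 0.86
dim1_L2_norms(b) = [0.45, 0.54, 0.83]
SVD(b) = [[0.12, -0.64, -0.76],  [0.20, 0.76, -0.61],  [0.97, -0.08, 0.22]] @ diag([0.8563202775008394, 0.6597579391633223, 0.1339217833358382]) @ [[0.12, 0.20, 0.97],[-0.64, 0.76, -0.08],[-0.76, -0.61, 0.22]]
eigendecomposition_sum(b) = [[0.08, 0.06, -0.02], [0.06, 0.05, -0.02], [-0.02, -0.02, 0.01]] + [[0.27, -0.32, 0.04], [-0.32, 0.38, -0.04], [0.04, -0.04, 0.0]] + [[0.01, 0.02, 0.10], [0.02, 0.04, 0.17], [0.10, 0.17, 0.81]]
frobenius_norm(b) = 1.09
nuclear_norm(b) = 1.65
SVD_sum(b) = [[0.01, 0.02, 0.1], [0.02, 0.04, 0.17], [0.1, 0.17, 0.81]] + [[0.27,-0.32,0.04], [-0.32,0.38,-0.04], [0.04,-0.04,0.00]] + [[0.08,0.06,-0.02], [0.06,0.05,-0.02], [-0.02,-0.02,0.01]]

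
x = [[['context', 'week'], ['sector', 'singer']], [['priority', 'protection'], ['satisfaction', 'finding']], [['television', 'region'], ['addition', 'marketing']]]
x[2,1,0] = 'addition'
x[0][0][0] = 'context'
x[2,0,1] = 'region'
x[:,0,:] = [['context', 'week'], ['priority', 'protection'], ['television', 'region']]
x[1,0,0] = 'priority'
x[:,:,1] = [['week', 'singer'], ['protection', 'finding'], ['region', 'marketing']]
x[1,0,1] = 'protection'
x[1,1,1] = 'finding'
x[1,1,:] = ['satisfaction', 'finding']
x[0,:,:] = [['context', 'week'], ['sector', 'singer']]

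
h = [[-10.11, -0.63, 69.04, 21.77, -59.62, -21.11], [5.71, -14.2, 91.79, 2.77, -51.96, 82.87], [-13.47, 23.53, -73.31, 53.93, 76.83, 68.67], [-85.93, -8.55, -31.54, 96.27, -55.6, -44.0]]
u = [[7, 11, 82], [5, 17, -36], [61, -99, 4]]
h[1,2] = 91.79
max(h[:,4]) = 76.83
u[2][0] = 61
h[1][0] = 5.71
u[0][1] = 11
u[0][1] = 11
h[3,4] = -55.6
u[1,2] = -36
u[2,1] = -99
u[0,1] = 11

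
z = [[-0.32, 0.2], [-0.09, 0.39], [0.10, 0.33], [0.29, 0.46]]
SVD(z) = [[-0.18, 0.81],[-0.5, 0.38],[-0.47, -0.07],[-0.7, -0.43]] @ diag([0.7257157509319262, 0.4365050387444691]) @ [[-0.2,-0.98], [-0.98,0.20]]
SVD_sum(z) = [[0.03, 0.13],  [0.07, 0.36],  [0.07, 0.34],  [0.1, 0.5]] + [[-0.35, 0.07], [-0.16, 0.03], [0.03, -0.01], [0.19, -0.04]]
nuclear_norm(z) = 1.16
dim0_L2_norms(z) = [0.45, 0.72]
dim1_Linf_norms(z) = [0.32, 0.39, 0.33, 0.46]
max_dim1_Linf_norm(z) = 0.46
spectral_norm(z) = 0.73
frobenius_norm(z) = 0.85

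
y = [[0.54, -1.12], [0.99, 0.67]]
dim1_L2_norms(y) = [1.24, 1.2]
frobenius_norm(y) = 1.72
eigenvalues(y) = [(0.6+1.05j), (0.6-1.05j)]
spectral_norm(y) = 1.31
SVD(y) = [[-0.79, 0.61], [0.61, 0.79]] @ diag([1.3080858773426414, 1.1242381142341387]) @ [[0.13, 0.99], [0.99, -0.13]]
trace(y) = 1.21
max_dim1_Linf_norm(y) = 1.12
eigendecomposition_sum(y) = [[(0.27+0.54j), (-0.56+0.32j)], [0.49-0.28j, (0.34+0.51j)]] + [[(0.27-0.54j), (-0.56-0.32j)],[(0.49+0.28j), (0.34-0.51j)]]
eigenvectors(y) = [[0.73+0.00j, 0.73-0.00j],[(-0.04-0.68j), -0.04+0.68j]]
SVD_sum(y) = [[-0.14, -1.03], [0.10, 0.79]] + [[0.68, -0.09], [0.89, -0.12]]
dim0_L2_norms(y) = [1.13, 1.31]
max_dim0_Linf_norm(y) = 1.12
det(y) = 1.47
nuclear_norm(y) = 2.43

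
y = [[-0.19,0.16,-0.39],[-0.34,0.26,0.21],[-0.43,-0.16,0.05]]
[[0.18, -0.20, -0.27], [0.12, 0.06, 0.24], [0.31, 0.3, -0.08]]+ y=[[-0.01, -0.04, -0.66], [-0.22, 0.32, 0.45], [-0.12, 0.14, -0.03]]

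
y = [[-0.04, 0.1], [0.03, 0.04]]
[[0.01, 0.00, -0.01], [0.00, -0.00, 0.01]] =y @ [[-0.07, -0.13, 0.36], [0.10, -0.01, 0.07]]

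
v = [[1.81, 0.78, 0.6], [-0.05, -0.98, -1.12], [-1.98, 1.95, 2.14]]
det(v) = 0.748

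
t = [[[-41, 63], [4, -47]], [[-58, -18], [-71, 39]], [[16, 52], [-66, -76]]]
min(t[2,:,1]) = -76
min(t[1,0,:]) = -58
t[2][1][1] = -76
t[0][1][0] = 4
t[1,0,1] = -18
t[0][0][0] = -41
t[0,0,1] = 63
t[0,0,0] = -41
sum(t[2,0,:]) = 68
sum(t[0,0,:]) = 22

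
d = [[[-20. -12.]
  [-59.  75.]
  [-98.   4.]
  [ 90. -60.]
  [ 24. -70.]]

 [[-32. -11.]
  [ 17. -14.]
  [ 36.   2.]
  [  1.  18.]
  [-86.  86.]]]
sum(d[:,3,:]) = 49.0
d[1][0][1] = -11.0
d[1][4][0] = -86.0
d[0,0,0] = -20.0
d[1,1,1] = -14.0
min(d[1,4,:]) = -86.0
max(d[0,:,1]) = 75.0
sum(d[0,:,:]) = -126.0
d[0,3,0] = 90.0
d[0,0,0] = -20.0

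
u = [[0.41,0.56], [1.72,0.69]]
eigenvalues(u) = [-0.44, 1.54]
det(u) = -0.68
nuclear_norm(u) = 2.30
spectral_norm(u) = 1.95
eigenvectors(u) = [[-0.55, -0.44], [0.84, -0.9]]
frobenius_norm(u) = 1.98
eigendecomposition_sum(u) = [[-0.25, 0.12],[0.38, -0.19]] + [[0.66, 0.44], [1.34, 0.88]]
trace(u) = 1.10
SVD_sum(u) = [[0.55,0.26], [1.67,0.79]] + [[-0.14, 0.30],  [0.05, -0.10]]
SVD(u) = [[-0.31, -0.95], [-0.95, 0.31]] @ diag([1.9478765255646011, 0.34925211689319585]) @ [[-0.90, -0.43], [0.43, -0.9]]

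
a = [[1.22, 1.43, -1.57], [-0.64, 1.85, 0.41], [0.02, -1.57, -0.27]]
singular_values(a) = [2.88, 2.04, 0.27]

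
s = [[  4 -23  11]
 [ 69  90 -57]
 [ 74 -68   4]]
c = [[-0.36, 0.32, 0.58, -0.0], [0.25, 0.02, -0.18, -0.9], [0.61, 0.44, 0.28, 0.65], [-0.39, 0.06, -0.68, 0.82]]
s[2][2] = 4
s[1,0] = 69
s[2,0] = 74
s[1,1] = 90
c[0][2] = 0.581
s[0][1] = -23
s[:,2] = [11, -57, 4]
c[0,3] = -0.003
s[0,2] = 11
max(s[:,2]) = 11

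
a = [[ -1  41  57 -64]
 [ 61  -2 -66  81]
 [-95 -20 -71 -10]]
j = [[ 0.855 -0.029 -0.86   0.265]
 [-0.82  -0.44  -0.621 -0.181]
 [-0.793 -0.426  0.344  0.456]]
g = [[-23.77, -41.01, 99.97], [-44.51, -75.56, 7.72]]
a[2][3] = -10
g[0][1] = -41.01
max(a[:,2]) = 57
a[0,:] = [-1, 41, 57, -64]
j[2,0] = -0.793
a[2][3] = -10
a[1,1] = -2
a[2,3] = -10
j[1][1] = -0.44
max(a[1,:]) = 81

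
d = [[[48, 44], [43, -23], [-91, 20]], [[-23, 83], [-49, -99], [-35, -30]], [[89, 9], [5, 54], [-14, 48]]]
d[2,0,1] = 9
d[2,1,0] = 5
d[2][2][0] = -14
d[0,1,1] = -23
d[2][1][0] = 5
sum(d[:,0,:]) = 250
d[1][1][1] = -99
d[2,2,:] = [-14, 48]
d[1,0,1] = 83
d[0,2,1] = 20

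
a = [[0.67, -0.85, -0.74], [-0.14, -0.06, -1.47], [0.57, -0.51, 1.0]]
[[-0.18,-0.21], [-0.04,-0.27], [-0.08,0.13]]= a @ [[0.0,0.07], [0.20,0.15], [0.02,0.17]]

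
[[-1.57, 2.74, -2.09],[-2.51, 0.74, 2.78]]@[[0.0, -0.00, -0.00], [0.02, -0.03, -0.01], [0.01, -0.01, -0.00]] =[[0.03, -0.06, -0.03], [0.04, -0.05, -0.01]]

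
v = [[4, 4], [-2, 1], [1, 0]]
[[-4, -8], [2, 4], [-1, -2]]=v@[[-1, -2], [0, 0]]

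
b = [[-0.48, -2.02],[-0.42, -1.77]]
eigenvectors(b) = [[0.97, 0.75], [-0.23, 0.66]]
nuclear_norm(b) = 2.76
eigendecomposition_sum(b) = [[-0.00, 0.0],  [0.00, -0.0]] + [[-0.48, -2.02], [-0.42, -1.77]]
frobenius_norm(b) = 2.76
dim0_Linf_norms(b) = [0.48, 2.02]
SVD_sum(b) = [[-0.48, -2.02], [-0.42, -1.77]] + [[-0.0,0.00],  [0.00,-0.0]]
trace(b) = -2.25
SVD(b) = [[-0.75, -0.66], [-0.66, 0.75]] @ diag([2.7604528271691384, 0.00043471128656486467]) @ [[0.23, 0.97],[0.97, -0.23]]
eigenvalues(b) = [-0.0, -2.25]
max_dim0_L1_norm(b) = 3.79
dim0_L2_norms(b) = [0.64, 2.69]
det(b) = 0.00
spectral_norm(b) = 2.76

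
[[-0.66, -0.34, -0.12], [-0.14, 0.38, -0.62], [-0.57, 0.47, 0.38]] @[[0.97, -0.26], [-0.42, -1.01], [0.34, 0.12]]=[[-0.54, 0.5], [-0.51, -0.42], [-0.62, -0.28]]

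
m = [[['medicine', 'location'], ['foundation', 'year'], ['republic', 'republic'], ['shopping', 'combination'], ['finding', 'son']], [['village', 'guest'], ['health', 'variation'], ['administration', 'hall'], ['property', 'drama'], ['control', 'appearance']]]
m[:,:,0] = [['medicine', 'foundation', 'republic', 'shopping', 'finding'], ['village', 'health', 'administration', 'property', 'control']]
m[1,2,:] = ['administration', 'hall']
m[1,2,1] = 'hall'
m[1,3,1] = 'drama'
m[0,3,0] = 'shopping'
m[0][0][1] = 'location'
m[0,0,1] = 'location'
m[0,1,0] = 'foundation'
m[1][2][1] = 'hall'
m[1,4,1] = 'appearance'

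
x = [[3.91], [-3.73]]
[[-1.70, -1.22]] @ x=[[-2.10]]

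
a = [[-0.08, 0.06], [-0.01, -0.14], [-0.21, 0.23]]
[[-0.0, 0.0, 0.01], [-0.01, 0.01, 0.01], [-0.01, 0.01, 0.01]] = a @ [[0.07,-0.12,-0.13],[0.04,-0.08,-0.09]]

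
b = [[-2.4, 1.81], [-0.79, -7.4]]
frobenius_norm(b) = 8.03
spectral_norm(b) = 7.62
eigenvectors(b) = [[0.99, -0.36],  [-0.17, 0.93]]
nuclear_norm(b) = 10.14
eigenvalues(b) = [-2.7, -7.1]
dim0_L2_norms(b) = [2.53, 7.62]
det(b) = 19.19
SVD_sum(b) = [[0.05, 1.74], [-0.22, -7.42]] + [[-2.45, 0.07],  [-0.57, 0.02]]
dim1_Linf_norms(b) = [2.4, 7.4]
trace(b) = -9.80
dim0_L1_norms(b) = [3.19, 9.21]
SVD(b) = [[-0.23, 0.97], [0.97, 0.23]] @ diag([7.621006503159032, 2.518026981350229]) @ [[-0.03, -1.00], [-1.0, 0.03]]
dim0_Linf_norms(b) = [2.4, 7.4]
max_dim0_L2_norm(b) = 7.62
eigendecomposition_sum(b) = [[-2.89,  -1.11],[0.49,  0.19]] + [[0.49, 2.92], [-1.28, -7.59]]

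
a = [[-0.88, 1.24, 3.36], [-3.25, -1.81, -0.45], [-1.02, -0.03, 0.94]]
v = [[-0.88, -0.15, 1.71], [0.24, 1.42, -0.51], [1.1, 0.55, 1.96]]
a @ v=[[4.77,3.74,4.45],[1.93,-2.33,-5.52],[1.92,0.63,0.11]]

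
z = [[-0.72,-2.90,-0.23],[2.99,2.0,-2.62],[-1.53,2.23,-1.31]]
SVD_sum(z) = [[-1.09, -1.75, 1.16], [1.91, 3.06, -2.03], [0.73, 1.17, -0.78]] + [[0.93, -0.69, -0.16], [1.25, -0.92, -0.22], [-1.87, 1.38, 0.32]] + [[-0.56, -0.47, -1.23], [-0.17, -0.14, -0.37], [-0.39, -0.33, -0.86]]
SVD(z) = [[-0.47, 0.38, -0.80], [0.82, 0.51, -0.24], [0.32, -0.77, -0.56]] @ diag([5.026359061465082, 3.0553514243683852, 1.7933884851972066]) @ [[0.46, 0.74, -0.49], [0.8, -0.59, -0.14], [0.39, 0.33, 0.86]]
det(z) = -27.54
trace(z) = -0.03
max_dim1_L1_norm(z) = 7.61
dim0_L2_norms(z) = [3.44, 4.17, 2.94]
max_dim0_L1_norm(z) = 7.13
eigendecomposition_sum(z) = [[(-0.01+1.23j),  (-1.4+0.25j),  (0.26-0.84j)], [1.59-0.61j,  1.01+1.68j,  (-1.21+0.09j)], [(-0.21-1.09j),  (1.19-0.47j),  -0.08+0.79j]] + [[-0.01-1.23j, -1.40-0.25j, (0.26+0.84j)], [(1.59+0.61j), 1.01-1.68j, -1.21-0.09j], [(-0.21+1.09j), (1.19+0.47j), (-0.08-0.79j)]] + [[(-0.71-0j), (-0.1+0j), (-0.74-0j)], [-0.20-0.00j, -0.03+0.00j, -0.21-0.00j], [-1.10-0.00j, -0.16+0.00j, -1.15-0.00j]]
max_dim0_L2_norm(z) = 4.17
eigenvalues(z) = [(0.93+3.7j), (0.93-3.7j), (-1.89+0j)]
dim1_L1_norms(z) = [3.85, 7.61, 5.07]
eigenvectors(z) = [[(0.19-0.48j), (0.19+0.48j), (0.53+0j)], [-0.72+0.00j, -0.72-0.00j, 0.15+0.00j], [-0.08+0.46j, (-0.08-0.46j), 0.83+0.00j]]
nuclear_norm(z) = 9.88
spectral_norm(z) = 5.03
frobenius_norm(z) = 6.15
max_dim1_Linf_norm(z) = 2.99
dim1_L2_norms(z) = [3.0, 4.45, 3.0]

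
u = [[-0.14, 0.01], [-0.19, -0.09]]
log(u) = [[-4.11, 0.80], [-15.11, -0.13]]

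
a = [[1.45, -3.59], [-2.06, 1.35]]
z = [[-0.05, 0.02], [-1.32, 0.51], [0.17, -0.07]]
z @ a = [[-0.11, 0.21], [-2.96, 5.43], [0.39, -0.7]]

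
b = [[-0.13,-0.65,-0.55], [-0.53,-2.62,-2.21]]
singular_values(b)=[3.57, 0.0]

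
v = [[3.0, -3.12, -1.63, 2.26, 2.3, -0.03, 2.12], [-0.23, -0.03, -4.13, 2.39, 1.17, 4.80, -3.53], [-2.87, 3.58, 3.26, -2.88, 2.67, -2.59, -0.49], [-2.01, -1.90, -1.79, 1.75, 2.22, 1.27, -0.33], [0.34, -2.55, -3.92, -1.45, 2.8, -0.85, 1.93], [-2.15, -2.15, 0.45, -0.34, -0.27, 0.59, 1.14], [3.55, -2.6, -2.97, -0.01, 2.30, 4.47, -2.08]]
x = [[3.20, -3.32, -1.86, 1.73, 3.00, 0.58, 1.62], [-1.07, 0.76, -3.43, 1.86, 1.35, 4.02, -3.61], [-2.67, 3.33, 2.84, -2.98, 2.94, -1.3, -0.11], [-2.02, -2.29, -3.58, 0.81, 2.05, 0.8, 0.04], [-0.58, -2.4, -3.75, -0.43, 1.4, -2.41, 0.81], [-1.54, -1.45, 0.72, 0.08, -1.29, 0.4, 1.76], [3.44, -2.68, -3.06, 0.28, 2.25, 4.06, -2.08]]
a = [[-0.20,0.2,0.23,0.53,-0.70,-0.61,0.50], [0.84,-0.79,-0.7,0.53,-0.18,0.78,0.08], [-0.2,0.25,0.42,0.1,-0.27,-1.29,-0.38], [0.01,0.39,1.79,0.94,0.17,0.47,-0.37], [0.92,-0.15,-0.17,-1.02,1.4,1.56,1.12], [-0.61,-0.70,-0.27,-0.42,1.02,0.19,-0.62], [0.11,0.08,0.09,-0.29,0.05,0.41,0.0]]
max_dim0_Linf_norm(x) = 4.06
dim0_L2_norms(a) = [1.42, 1.18, 2.01, 1.66, 1.9, 2.35, 1.48]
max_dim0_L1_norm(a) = 5.31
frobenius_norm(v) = 16.61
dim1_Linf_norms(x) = [3.32, 4.02, 3.33, 3.58, 3.75, 1.76, 4.06]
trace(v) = 9.29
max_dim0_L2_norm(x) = 7.75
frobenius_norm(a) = 4.64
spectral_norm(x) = 11.40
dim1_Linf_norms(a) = [0.7, 0.84, 1.29, 1.79, 1.56, 1.02, 0.41]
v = x + a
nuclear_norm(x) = 34.57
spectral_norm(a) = 3.32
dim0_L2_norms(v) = [6.22, 6.64, 7.61, 4.94, 5.65, 7.24, 5.16]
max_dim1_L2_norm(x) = 7.37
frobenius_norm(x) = 15.93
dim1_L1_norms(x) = [15.31, 16.1, 16.17, 11.59, 11.78, 7.24, 17.85]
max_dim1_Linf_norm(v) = 4.8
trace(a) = 1.96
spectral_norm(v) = 12.30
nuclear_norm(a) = 9.97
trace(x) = 7.33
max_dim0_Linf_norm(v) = 4.8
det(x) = -1790.33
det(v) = -8089.47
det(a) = 0.86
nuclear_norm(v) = 36.20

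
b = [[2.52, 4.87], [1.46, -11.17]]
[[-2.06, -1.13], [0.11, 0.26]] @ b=[[-6.84, 2.59], [0.66, -2.37]]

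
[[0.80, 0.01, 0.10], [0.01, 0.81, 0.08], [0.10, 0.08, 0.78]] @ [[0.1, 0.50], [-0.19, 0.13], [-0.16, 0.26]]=[[0.06, 0.43], [-0.17, 0.13], [-0.13, 0.26]]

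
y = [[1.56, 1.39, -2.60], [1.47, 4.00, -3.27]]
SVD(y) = [[-0.51,-0.86], [-0.86,0.51]] @ diag([6.212289765455424, 1.1776909059756755]) @ [[-0.33,-0.67,0.67],[-0.5,0.72,0.48]]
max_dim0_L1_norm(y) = 5.87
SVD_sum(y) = [[1.05, 2.12, -2.12],[1.77, 3.56, -3.56]] + [[0.51, -0.73, -0.48],[-0.30, 0.44, 0.29]]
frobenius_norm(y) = 6.32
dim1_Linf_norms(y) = [2.6, 4.0]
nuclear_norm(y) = 7.39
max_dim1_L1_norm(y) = 8.74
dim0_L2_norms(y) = [2.14, 4.23, 4.18]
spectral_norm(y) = 6.21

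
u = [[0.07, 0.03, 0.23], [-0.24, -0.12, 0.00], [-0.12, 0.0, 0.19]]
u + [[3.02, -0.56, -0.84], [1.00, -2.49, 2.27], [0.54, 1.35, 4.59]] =[[3.09, -0.53, -0.61], [0.76, -2.61, 2.27], [0.42, 1.35, 4.78]]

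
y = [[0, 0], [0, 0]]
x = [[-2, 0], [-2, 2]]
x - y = [[-2, 0], [-2, 2]]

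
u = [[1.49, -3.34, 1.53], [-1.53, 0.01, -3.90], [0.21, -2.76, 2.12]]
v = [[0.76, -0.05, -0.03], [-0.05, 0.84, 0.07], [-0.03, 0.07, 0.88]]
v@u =[[1.2, -2.46, 1.29], [-1.34, -0.02, -3.2], [0.03, -2.33, 1.55]]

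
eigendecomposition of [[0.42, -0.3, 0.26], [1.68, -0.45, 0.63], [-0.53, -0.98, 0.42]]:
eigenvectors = [[0.15-0.19j, 0.15+0.19j, (-0.2+0j)], [0.09-0.64j, (0.09+0.64j), 0.47+0.00j], [0.72+0.00j, 0.72-0.00j, 0.86+0.00j]]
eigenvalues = [(0.19+1.01j), (0.19-1.01j), 0j]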